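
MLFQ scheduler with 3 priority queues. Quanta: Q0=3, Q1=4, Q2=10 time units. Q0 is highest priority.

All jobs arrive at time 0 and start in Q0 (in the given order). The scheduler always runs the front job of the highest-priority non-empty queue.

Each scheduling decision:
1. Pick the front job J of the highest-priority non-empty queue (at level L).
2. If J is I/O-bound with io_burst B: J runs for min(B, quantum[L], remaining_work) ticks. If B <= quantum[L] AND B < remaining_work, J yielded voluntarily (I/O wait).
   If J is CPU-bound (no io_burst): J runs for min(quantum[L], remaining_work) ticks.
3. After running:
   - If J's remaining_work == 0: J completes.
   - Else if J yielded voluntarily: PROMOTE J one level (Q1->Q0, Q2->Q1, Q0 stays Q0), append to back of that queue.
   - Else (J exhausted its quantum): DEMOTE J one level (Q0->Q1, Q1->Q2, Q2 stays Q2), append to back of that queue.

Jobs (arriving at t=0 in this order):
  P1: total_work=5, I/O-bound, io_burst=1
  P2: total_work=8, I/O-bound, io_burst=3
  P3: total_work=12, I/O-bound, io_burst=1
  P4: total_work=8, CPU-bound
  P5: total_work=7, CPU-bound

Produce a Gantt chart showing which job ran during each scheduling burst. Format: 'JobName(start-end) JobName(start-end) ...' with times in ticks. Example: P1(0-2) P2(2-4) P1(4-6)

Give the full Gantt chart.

t=0-1: P1@Q0 runs 1, rem=4, I/O yield, promote→Q0. Q0=[P2,P3,P4,P5,P1] Q1=[] Q2=[]
t=1-4: P2@Q0 runs 3, rem=5, I/O yield, promote→Q0. Q0=[P3,P4,P5,P1,P2] Q1=[] Q2=[]
t=4-5: P3@Q0 runs 1, rem=11, I/O yield, promote→Q0. Q0=[P4,P5,P1,P2,P3] Q1=[] Q2=[]
t=5-8: P4@Q0 runs 3, rem=5, quantum used, demote→Q1. Q0=[P5,P1,P2,P3] Q1=[P4] Q2=[]
t=8-11: P5@Q0 runs 3, rem=4, quantum used, demote→Q1. Q0=[P1,P2,P3] Q1=[P4,P5] Q2=[]
t=11-12: P1@Q0 runs 1, rem=3, I/O yield, promote→Q0. Q0=[P2,P3,P1] Q1=[P4,P5] Q2=[]
t=12-15: P2@Q0 runs 3, rem=2, I/O yield, promote→Q0. Q0=[P3,P1,P2] Q1=[P4,P5] Q2=[]
t=15-16: P3@Q0 runs 1, rem=10, I/O yield, promote→Q0. Q0=[P1,P2,P3] Q1=[P4,P5] Q2=[]
t=16-17: P1@Q0 runs 1, rem=2, I/O yield, promote→Q0. Q0=[P2,P3,P1] Q1=[P4,P5] Q2=[]
t=17-19: P2@Q0 runs 2, rem=0, completes. Q0=[P3,P1] Q1=[P4,P5] Q2=[]
t=19-20: P3@Q0 runs 1, rem=9, I/O yield, promote→Q0. Q0=[P1,P3] Q1=[P4,P5] Q2=[]
t=20-21: P1@Q0 runs 1, rem=1, I/O yield, promote→Q0. Q0=[P3,P1] Q1=[P4,P5] Q2=[]
t=21-22: P3@Q0 runs 1, rem=8, I/O yield, promote→Q0. Q0=[P1,P3] Q1=[P4,P5] Q2=[]
t=22-23: P1@Q0 runs 1, rem=0, completes. Q0=[P3] Q1=[P4,P5] Q2=[]
t=23-24: P3@Q0 runs 1, rem=7, I/O yield, promote→Q0. Q0=[P3] Q1=[P4,P5] Q2=[]
t=24-25: P3@Q0 runs 1, rem=6, I/O yield, promote→Q0. Q0=[P3] Q1=[P4,P5] Q2=[]
t=25-26: P3@Q0 runs 1, rem=5, I/O yield, promote→Q0. Q0=[P3] Q1=[P4,P5] Q2=[]
t=26-27: P3@Q0 runs 1, rem=4, I/O yield, promote→Q0. Q0=[P3] Q1=[P4,P5] Q2=[]
t=27-28: P3@Q0 runs 1, rem=3, I/O yield, promote→Q0. Q0=[P3] Q1=[P4,P5] Q2=[]
t=28-29: P3@Q0 runs 1, rem=2, I/O yield, promote→Q0. Q0=[P3] Q1=[P4,P5] Q2=[]
t=29-30: P3@Q0 runs 1, rem=1, I/O yield, promote→Q0. Q0=[P3] Q1=[P4,P5] Q2=[]
t=30-31: P3@Q0 runs 1, rem=0, completes. Q0=[] Q1=[P4,P5] Q2=[]
t=31-35: P4@Q1 runs 4, rem=1, quantum used, demote→Q2. Q0=[] Q1=[P5] Q2=[P4]
t=35-39: P5@Q1 runs 4, rem=0, completes. Q0=[] Q1=[] Q2=[P4]
t=39-40: P4@Q2 runs 1, rem=0, completes. Q0=[] Q1=[] Q2=[]

Answer: P1(0-1) P2(1-4) P3(4-5) P4(5-8) P5(8-11) P1(11-12) P2(12-15) P3(15-16) P1(16-17) P2(17-19) P3(19-20) P1(20-21) P3(21-22) P1(22-23) P3(23-24) P3(24-25) P3(25-26) P3(26-27) P3(27-28) P3(28-29) P3(29-30) P3(30-31) P4(31-35) P5(35-39) P4(39-40)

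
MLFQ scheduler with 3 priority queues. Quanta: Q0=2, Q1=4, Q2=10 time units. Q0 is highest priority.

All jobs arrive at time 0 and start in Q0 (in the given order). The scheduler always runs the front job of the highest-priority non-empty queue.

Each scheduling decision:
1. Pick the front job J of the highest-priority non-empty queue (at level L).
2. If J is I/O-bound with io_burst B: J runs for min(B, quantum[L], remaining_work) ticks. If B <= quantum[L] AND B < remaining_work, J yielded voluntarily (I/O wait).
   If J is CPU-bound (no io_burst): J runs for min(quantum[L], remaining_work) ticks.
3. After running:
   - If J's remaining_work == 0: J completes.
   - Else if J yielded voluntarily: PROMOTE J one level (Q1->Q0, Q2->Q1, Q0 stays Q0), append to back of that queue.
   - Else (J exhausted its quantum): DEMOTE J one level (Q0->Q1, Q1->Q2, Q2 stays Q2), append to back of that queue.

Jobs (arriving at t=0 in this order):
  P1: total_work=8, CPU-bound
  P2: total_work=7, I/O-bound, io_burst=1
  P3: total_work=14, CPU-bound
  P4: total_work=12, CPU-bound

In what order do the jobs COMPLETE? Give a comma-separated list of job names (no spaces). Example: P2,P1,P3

Answer: P2,P1,P3,P4

Derivation:
t=0-2: P1@Q0 runs 2, rem=6, quantum used, demote→Q1. Q0=[P2,P3,P4] Q1=[P1] Q2=[]
t=2-3: P2@Q0 runs 1, rem=6, I/O yield, promote→Q0. Q0=[P3,P4,P2] Q1=[P1] Q2=[]
t=3-5: P3@Q0 runs 2, rem=12, quantum used, demote→Q1. Q0=[P4,P2] Q1=[P1,P3] Q2=[]
t=5-7: P4@Q0 runs 2, rem=10, quantum used, demote→Q1. Q0=[P2] Q1=[P1,P3,P4] Q2=[]
t=7-8: P2@Q0 runs 1, rem=5, I/O yield, promote→Q0. Q0=[P2] Q1=[P1,P3,P4] Q2=[]
t=8-9: P2@Q0 runs 1, rem=4, I/O yield, promote→Q0. Q0=[P2] Q1=[P1,P3,P4] Q2=[]
t=9-10: P2@Q0 runs 1, rem=3, I/O yield, promote→Q0. Q0=[P2] Q1=[P1,P3,P4] Q2=[]
t=10-11: P2@Q0 runs 1, rem=2, I/O yield, promote→Q0. Q0=[P2] Q1=[P1,P3,P4] Q2=[]
t=11-12: P2@Q0 runs 1, rem=1, I/O yield, promote→Q0. Q0=[P2] Q1=[P1,P3,P4] Q2=[]
t=12-13: P2@Q0 runs 1, rem=0, completes. Q0=[] Q1=[P1,P3,P4] Q2=[]
t=13-17: P1@Q1 runs 4, rem=2, quantum used, demote→Q2. Q0=[] Q1=[P3,P4] Q2=[P1]
t=17-21: P3@Q1 runs 4, rem=8, quantum used, demote→Q2. Q0=[] Q1=[P4] Q2=[P1,P3]
t=21-25: P4@Q1 runs 4, rem=6, quantum used, demote→Q2. Q0=[] Q1=[] Q2=[P1,P3,P4]
t=25-27: P1@Q2 runs 2, rem=0, completes. Q0=[] Q1=[] Q2=[P3,P4]
t=27-35: P3@Q2 runs 8, rem=0, completes. Q0=[] Q1=[] Q2=[P4]
t=35-41: P4@Q2 runs 6, rem=0, completes. Q0=[] Q1=[] Q2=[]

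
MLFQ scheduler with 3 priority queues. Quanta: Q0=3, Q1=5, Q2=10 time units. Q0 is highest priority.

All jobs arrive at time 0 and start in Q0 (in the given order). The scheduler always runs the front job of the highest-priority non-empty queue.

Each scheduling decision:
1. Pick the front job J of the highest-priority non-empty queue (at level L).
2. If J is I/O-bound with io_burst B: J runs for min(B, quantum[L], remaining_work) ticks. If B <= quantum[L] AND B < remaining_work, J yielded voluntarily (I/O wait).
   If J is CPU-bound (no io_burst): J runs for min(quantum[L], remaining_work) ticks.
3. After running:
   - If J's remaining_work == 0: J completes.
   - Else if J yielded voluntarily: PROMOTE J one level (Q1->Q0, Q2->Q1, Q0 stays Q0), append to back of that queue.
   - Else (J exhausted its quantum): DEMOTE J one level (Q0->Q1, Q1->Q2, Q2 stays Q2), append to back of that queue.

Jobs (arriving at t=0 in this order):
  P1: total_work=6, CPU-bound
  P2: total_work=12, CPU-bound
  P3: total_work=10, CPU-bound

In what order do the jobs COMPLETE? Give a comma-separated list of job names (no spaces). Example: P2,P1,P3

Answer: P1,P2,P3

Derivation:
t=0-3: P1@Q0 runs 3, rem=3, quantum used, demote→Q1. Q0=[P2,P3] Q1=[P1] Q2=[]
t=3-6: P2@Q0 runs 3, rem=9, quantum used, demote→Q1. Q0=[P3] Q1=[P1,P2] Q2=[]
t=6-9: P3@Q0 runs 3, rem=7, quantum used, demote→Q1. Q0=[] Q1=[P1,P2,P3] Q2=[]
t=9-12: P1@Q1 runs 3, rem=0, completes. Q0=[] Q1=[P2,P3] Q2=[]
t=12-17: P2@Q1 runs 5, rem=4, quantum used, demote→Q2. Q0=[] Q1=[P3] Q2=[P2]
t=17-22: P3@Q1 runs 5, rem=2, quantum used, demote→Q2. Q0=[] Q1=[] Q2=[P2,P3]
t=22-26: P2@Q2 runs 4, rem=0, completes. Q0=[] Q1=[] Q2=[P3]
t=26-28: P3@Q2 runs 2, rem=0, completes. Q0=[] Q1=[] Q2=[]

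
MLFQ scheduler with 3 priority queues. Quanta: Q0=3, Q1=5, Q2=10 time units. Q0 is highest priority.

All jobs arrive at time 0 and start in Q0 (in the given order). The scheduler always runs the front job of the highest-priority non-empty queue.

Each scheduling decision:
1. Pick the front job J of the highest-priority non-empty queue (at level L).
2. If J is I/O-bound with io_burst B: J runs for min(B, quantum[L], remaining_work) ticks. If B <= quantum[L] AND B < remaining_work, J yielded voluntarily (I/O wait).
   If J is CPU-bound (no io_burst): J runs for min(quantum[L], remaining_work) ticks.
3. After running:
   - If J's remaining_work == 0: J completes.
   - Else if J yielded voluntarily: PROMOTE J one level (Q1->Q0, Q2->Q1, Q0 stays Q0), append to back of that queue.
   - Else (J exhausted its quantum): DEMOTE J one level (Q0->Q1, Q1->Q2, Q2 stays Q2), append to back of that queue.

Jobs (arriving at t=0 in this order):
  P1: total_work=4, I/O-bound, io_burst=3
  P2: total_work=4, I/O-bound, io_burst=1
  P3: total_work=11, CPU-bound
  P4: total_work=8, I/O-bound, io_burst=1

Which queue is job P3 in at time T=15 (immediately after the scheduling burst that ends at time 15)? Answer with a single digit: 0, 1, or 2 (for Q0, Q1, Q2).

t=0-3: P1@Q0 runs 3, rem=1, I/O yield, promote→Q0. Q0=[P2,P3,P4,P1] Q1=[] Q2=[]
t=3-4: P2@Q0 runs 1, rem=3, I/O yield, promote→Q0. Q0=[P3,P4,P1,P2] Q1=[] Q2=[]
t=4-7: P3@Q0 runs 3, rem=8, quantum used, demote→Q1. Q0=[P4,P1,P2] Q1=[P3] Q2=[]
t=7-8: P4@Q0 runs 1, rem=7, I/O yield, promote→Q0. Q0=[P1,P2,P4] Q1=[P3] Q2=[]
t=8-9: P1@Q0 runs 1, rem=0, completes. Q0=[P2,P4] Q1=[P3] Q2=[]
t=9-10: P2@Q0 runs 1, rem=2, I/O yield, promote→Q0. Q0=[P4,P2] Q1=[P3] Q2=[]
t=10-11: P4@Q0 runs 1, rem=6, I/O yield, promote→Q0. Q0=[P2,P4] Q1=[P3] Q2=[]
t=11-12: P2@Q0 runs 1, rem=1, I/O yield, promote→Q0. Q0=[P4,P2] Q1=[P3] Q2=[]
t=12-13: P4@Q0 runs 1, rem=5, I/O yield, promote→Q0. Q0=[P2,P4] Q1=[P3] Q2=[]
t=13-14: P2@Q0 runs 1, rem=0, completes. Q0=[P4] Q1=[P3] Q2=[]
t=14-15: P4@Q0 runs 1, rem=4, I/O yield, promote→Q0. Q0=[P4] Q1=[P3] Q2=[]
t=15-16: P4@Q0 runs 1, rem=3, I/O yield, promote→Q0. Q0=[P4] Q1=[P3] Q2=[]
t=16-17: P4@Q0 runs 1, rem=2, I/O yield, promote→Q0. Q0=[P4] Q1=[P3] Q2=[]
t=17-18: P4@Q0 runs 1, rem=1, I/O yield, promote→Q0. Q0=[P4] Q1=[P3] Q2=[]
t=18-19: P4@Q0 runs 1, rem=0, completes. Q0=[] Q1=[P3] Q2=[]
t=19-24: P3@Q1 runs 5, rem=3, quantum used, demote→Q2. Q0=[] Q1=[] Q2=[P3]
t=24-27: P3@Q2 runs 3, rem=0, completes. Q0=[] Q1=[] Q2=[]

Answer: 1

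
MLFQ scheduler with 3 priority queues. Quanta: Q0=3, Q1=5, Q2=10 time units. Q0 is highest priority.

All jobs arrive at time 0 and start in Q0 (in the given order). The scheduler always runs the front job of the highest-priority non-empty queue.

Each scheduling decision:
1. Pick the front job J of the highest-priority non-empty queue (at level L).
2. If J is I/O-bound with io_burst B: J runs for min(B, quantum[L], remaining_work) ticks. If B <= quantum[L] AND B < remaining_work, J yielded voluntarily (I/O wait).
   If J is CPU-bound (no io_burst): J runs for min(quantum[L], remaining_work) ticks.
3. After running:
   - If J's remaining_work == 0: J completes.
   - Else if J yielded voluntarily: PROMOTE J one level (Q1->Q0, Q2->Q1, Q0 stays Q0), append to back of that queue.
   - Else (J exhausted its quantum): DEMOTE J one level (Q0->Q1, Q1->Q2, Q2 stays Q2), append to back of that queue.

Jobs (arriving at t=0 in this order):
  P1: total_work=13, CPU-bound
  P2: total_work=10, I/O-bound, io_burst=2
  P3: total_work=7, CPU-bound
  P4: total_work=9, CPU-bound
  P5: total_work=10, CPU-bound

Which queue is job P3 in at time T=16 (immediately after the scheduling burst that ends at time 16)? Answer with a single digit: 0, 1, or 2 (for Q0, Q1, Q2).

t=0-3: P1@Q0 runs 3, rem=10, quantum used, demote→Q1. Q0=[P2,P3,P4,P5] Q1=[P1] Q2=[]
t=3-5: P2@Q0 runs 2, rem=8, I/O yield, promote→Q0. Q0=[P3,P4,P5,P2] Q1=[P1] Q2=[]
t=5-8: P3@Q0 runs 3, rem=4, quantum used, demote→Q1. Q0=[P4,P5,P2] Q1=[P1,P3] Q2=[]
t=8-11: P4@Q0 runs 3, rem=6, quantum used, demote→Q1. Q0=[P5,P2] Q1=[P1,P3,P4] Q2=[]
t=11-14: P5@Q0 runs 3, rem=7, quantum used, demote→Q1. Q0=[P2] Q1=[P1,P3,P4,P5] Q2=[]
t=14-16: P2@Q0 runs 2, rem=6, I/O yield, promote→Q0. Q0=[P2] Q1=[P1,P3,P4,P5] Q2=[]
t=16-18: P2@Q0 runs 2, rem=4, I/O yield, promote→Q0. Q0=[P2] Q1=[P1,P3,P4,P5] Q2=[]
t=18-20: P2@Q0 runs 2, rem=2, I/O yield, promote→Q0. Q0=[P2] Q1=[P1,P3,P4,P5] Q2=[]
t=20-22: P2@Q0 runs 2, rem=0, completes. Q0=[] Q1=[P1,P3,P4,P5] Q2=[]
t=22-27: P1@Q1 runs 5, rem=5, quantum used, demote→Q2. Q0=[] Q1=[P3,P4,P5] Q2=[P1]
t=27-31: P3@Q1 runs 4, rem=0, completes. Q0=[] Q1=[P4,P5] Q2=[P1]
t=31-36: P4@Q1 runs 5, rem=1, quantum used, demote→Q2. Q0=[] Q1=[P5] Q2=[P1,P4]
t=36-41: P5@Q1 runs 5, rem=2, quantum used, demote→Q2. Q0=[] Q1=[] Q2=[P1,P4,P5]
t=41-46: P1@Q2 runs 5, rem=0, completes. Q0=[] Q1=[] Q2=[P4,P5]
t=46-47: P4@Q2 runs 1, rem=0, completes. Q0=[] Q1=[] Q2=[P5]
t=47-49: P5@Q2 runs 2, rem=0, completes. Q0=[] Q1=[] Q2=[]

Answer: 1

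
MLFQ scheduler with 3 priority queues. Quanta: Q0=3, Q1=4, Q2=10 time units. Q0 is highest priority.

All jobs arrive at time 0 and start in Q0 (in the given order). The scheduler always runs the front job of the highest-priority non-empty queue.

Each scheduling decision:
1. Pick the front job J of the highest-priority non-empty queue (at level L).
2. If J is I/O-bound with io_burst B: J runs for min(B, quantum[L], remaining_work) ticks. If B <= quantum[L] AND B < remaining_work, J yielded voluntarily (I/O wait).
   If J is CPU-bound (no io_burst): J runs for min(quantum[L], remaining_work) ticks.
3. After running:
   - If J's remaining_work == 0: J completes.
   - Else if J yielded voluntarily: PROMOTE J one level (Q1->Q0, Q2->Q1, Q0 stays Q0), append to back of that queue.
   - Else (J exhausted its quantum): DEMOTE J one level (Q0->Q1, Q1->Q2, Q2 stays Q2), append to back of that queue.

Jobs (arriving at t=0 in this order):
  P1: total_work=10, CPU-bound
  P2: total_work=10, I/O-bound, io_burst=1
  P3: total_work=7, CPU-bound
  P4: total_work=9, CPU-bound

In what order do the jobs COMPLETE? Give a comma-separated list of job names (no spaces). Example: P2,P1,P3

Answer: P2,P3,P1,P4

Derivation:
t=0-3: P1@Q0 runs 3, rem=7, quantum used, demote→Q1. Q0=[P2,P3,P4] Q1=[P1] Q2=[]
t=3-4: P2@Q0 runs 1, rem=9, I/O yield, promote→Q0. Q0=[P3,P4,P2] Q1=[P1] Q2=[]
t=4-7: P3@Q0 runs 3, rem=4, quantum used, demote→Q1. Q0=[P4,P2] Q1=[P1,P3] Q2=[]
t=7-10: P4@Q0 runs 3, rem=6, quantum used, demote→Q1. Q0=[P2] Q1=[P1,P3,P4] Q2=[]
t=10-11: P2@Q0 runs 1, rem=8, I/O yield, promote→Q0. Q0=[P2] Q1=[P1,P3,P4] Q2=[]
t=11-12: P2@Q0 runs 1, rem=7, I/O yield, promote→Q0. Q0=[P2] Q1=[P1,P3,P4] Q2=[]
t=12-13: P2@Q0 runs 1, rem=6, I/O yield, promote→Q0. Q0=[P2] Q1=[P1,P3,P4] Q2=[]
t=13-14: P2@Q0 runs 1, rem=5, I/O yield, promote→Q0. Q0=[P2] Q1=[P1,P3,P4] Q2=[]
t=14-15: P2@Q0 runs 1, rem=4, I/O yield, promote→Q0. Q0=[P2] Q1=[P1,P3,P4] Q2=[]
t=15-16: P2@Q0 runs 1, rem=3, I/O yield, promote→Q0. Q0=[P2] Q1=[P1,P3,P4] Q2=[]
t=16-17: P2@Q0 runs 1, rem=2, I/O yield, promote→Q0. Q0=[P2] Q1=[P1,P3,P4] Q2=[]
t=17-18: P2@Q0 runs 1, rem=1, I/O yield, promote→Q0. Q0=[P2] Q1=[P1,P3,P4] Q2=[]
t=18-19: P2@Q0 runs 1, rem=0, completes. Q0=[] Q1=[P1,P3,P4] Q2=[]
t=19-23: P1@Q1 runs 4, rem=3, quantum used, demote→Q2. Q0=[] Q1=[P3,P4] Q2=[P1]
t=23-27: P3@Q1 runs 4, rem=0, completes. Q0=[] Q1=[P4] Q2=[P1]
t=27-31: P4@Q1 runs 4, rem=2, quantum used, demote→Q2. Q0=[] Q1=[] Q2=[P1,P4]
t=31-34: P1@Q2 runs 3, rem=0, completes. Q0=[] Q1=[] Q2=[P4]
t=34-36: P4@Q2 runs 2, rem=0, completes. Q0=[] Q1=[] Q2=[]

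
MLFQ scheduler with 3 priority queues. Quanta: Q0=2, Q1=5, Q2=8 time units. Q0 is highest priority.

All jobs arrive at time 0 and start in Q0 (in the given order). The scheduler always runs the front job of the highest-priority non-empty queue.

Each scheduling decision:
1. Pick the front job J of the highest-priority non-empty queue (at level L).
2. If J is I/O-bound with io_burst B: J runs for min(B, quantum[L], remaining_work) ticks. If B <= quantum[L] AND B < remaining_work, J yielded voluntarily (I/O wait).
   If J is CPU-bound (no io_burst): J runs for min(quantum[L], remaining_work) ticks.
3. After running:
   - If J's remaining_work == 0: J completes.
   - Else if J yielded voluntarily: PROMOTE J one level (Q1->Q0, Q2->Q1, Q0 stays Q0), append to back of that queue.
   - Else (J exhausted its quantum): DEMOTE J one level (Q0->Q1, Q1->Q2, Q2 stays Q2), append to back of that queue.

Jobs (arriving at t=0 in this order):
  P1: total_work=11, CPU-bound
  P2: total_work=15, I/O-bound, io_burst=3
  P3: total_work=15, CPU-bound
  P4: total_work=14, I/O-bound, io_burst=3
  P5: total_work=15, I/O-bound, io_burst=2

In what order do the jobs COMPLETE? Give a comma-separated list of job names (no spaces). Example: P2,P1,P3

Answer: P5,P2,P4,P1,P3

Derivation:
t=0-2: P1@Q0 runs 2, rem=9, quantum used, demote→Q1. Q0=[P2,P3,P4,P5] Q1=[P1] Q2=[]
t=2-4: P2@Q0 runs 2, rem=13, quantum used, demote→Q1. Q0=[P3,P4,P5] Q1=[P1,P2] Q2=[]
t=4-6: P3@Q0 runs 2, rem=13, quantum used, demote→Q1. Q0=[P4,P5] Q1=[P1,P2,P3] Q2=[]
t=6-8: P4@Q0 runs 2, rem=12, quantum used, demote→Q1. Q0=[P5] Q1=[P1,P2,P3,P4] Q2=[]
t=8-10: P5@Q0 runs 2, rem=13, I/O yield, promote→Q0. Q0=[P5] Q1=[P1,P2,P3,P4] Q2=[]
t=10-12: P5@Q0 runs 2, rem=11, I/O yield, promote→Q0. Q0=[P5] Q1=[P1,P2,P3,P4] Q2=[]
t=12-14: P5@Q0 runs 2, rem=9, I/O yield, promote→Q0. Q0=[P5] Q1=[P1,P2,P3,P4] Q2=[]
t=14-16: P5@Q0 runs 2, rem=7, I/O yield, promote→Q0. Q0=[P5] Q1=[P1,P2,P3,P4] Q2=[]
t=16-18: P5@Q0 runs 2, rem=5, I/O yield, promote→Q0. Q0=[P5] Q1=[P1,P2,P3,P4] Q2=[]
t=18-20: P5@Q0 runs 2, rem=3, I/O yield, promote→Q0. Q0=[P5] Q1=[P1,P2,P3,P4] Q2=[]
t=20-22: P5@Q0 runs 2, rem=1, I/O yield, promote→Q0. Q0=[P5] Q1=[P1,P2,P3,P4] Q2=[]
t=22-23: P5@Q0 runs 1, rem=0, completes. Q0=[] Q1=[P1,P2,P3,P4] Q2=[]
t=23-28: P1@Q1 runs 5, rem=4, quantum used, demote→Q2. Q0=[] Q1=[P2,P3,P4] Q2=[P1]
t=28-31: P2@Q1 runs 3, rem=10, I/O yield, promote→Q0. Q0=[P2] Q1=[P3,P4] Q2=[P1]
t=31-33: P2@Q0 runs 2, rem=8, quantum used, demote→Q1. Q0=[] Q1=[P3,P4,P2] Q2=[P1]
t=33-38: P3@Q1 runs 5, rem=8, quantum used, demote→Q2. Q0=[] Q1=[P4,P2] Q2=[P1,P3]
t=38-41: P4@Q1 runs 3, rem=9, I/O yield, promote→Q0. Q0=[P4] Q1=[P2] Q2=[P1,P3]
t=41-43: P4@Q0 runs 2, rem=7, quantum used, demote→Q1. Q0=[] Q1=[P2,P4] Q2=[P1,P3]
t=43-46: P2@Q1 runs 3, rem=5, I/O yield, promote→Q0. Q0=[P2] Q1=[P4] Q2=[P1,P3]
t=46-48: P2@Q0 runs 2, rem=3, quantum used, demote→Q1. Q0=[] Q1=[P4,P2] Q2=[P1,P3]
t=48-51: P4@Q1 runs 3, rem=4, I/O yield, promote→Q0. Q0=[P4] Q1=[P2] Q2=[P1,P3]
t=51-53: P4@Q0 runs 2, rem=2, quantum used, demote→Q1. Q0=[] Q1=[P2,P4] Q2=[P1,P3]
t=53-56: P2@Q1 runs 3, rem=0, completes. Q0=[] Q1=[P4] Q2=[P1,P3]
t=56-58: P4@Q1 runs 2, rem=0, completes. Q0=[] Q1=[] Q2=[P1,P3]
t=58-62: P1@Q2 runs 4, rem=0, completes. Q0=[] Q1=[] Q2=[P3]
t=62-70: P3@Q2 runs 8, rem=0, completes. Q0=[] Q1=[] Q2=[]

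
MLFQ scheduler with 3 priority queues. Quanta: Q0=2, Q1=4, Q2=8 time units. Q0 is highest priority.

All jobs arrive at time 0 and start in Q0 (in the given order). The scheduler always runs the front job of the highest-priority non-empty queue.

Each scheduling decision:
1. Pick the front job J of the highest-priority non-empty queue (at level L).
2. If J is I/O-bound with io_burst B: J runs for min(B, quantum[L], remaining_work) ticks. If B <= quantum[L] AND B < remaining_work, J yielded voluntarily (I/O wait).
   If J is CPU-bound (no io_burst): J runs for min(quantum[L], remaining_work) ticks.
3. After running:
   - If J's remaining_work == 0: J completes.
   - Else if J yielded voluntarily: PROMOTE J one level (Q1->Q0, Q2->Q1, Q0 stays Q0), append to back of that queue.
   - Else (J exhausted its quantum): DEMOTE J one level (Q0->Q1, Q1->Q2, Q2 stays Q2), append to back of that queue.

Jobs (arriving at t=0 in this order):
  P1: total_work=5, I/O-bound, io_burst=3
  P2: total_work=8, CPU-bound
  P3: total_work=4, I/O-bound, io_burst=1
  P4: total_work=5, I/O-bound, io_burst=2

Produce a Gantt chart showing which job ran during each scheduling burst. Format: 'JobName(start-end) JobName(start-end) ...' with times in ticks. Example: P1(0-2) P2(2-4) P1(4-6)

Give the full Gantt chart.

t=0-2: P1@Q0 runs 2, rem=3, quantum used, demote→Q1. Q0=[P2,P3,P4] Q1=[P1] Q2=[]
t=2-4: P2@Q0 runs 2, rem=6, quantum used, demote→Q1. Q0=[P3,P4] Q1=[P1,P2] Q2=[]
t=4-5: P3@Q0 runs 1, rem=3, I/O yield, promote→Q0. Q0=[P4,P3] Q1=[P1,P2] Q2=[]
t=5-7: P4@Q0 runs 2, rem=3, I/O yield, promote→Q0. Q0=[P3,P4] Q1=[P1,P2] Q2=[]
t=7-8: P3@Q0 runs 1, rem=2, I/O yield, promote→Q0. Q0=[P4,P3] Q1=[P1,P2] Q2=[]
t=8-10: P4@Q0 runs 2, rem=1, I/O yield, promote→Q0. Q0=[P3,P4] Q1=[P1,P2] Q2=[]
t=10-11: P3@Q0 runs 1, rem=1, I/O yield, promote→Q0. Q0=[P4,P3] Q1=[P1,P2] Q2=[]
t=11-12: P4@Q0 runs 1, rem=0, completes. Q0=[P3] Q1=[P1,P2] Q2=[]
t=12-13: P3@Q0 runs 1, rem=0, completes. Q0=[] Q1=[P1,P2] Q2=[]
t=13-16: P1@Q1 runs 3, rem=0, completes. Q0=[] Q1=[P2] Q2=[]
t=16-20: P2@Q1 runs 4, rem=2, quantum used, demote→Q2. Q0=[] Q1=[] Q2=[P2]
t=20-22: P2@Q2 runs 2, rem=0, completes. Q0=[] Q1=[] Q2=[]

Answer: P1(0-2) P2(2-4) P3(4-5) P4(5-7) P3(7-8) P4(8-10) P3(10-11) P4(11-12) P3(12-13) P1(13-16) P2(16-20) P2(20-22)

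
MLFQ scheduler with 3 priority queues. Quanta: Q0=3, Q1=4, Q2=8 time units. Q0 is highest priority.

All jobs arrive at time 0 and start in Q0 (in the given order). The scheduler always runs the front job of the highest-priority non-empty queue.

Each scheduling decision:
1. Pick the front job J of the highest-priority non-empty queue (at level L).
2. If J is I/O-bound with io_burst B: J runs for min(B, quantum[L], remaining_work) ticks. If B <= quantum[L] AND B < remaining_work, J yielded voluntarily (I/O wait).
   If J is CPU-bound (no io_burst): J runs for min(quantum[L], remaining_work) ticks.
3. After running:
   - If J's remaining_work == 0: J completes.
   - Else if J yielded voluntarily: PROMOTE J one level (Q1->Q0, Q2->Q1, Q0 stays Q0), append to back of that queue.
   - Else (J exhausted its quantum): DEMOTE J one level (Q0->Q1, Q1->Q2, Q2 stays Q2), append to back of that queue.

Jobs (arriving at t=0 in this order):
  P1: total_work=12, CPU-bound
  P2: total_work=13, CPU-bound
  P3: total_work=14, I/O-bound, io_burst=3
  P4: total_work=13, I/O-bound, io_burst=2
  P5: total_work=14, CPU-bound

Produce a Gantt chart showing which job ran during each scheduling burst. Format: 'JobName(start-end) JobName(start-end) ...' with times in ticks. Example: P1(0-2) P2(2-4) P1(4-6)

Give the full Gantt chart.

t=0-3: P1@Q0 runs 3, rem=9, quantum used, demote→Q1. Q0=[P2,P3,P4,P5] Q1=[P1] Q2=[]
t=3-6: P2@Q0 runs 3, rem=10, quantum used, demote→Q1. Q0=[P3,P4,P5] Q1=[P1,P2] Q2=[]
t=6-9: P3@Q0 runs 3, rem=11, I/O yield, promote→Q0. Q0=[P4,P5,P3] Q1=[P1,P2] Q2=[]
t=9-11: P4@Q0 runs 2, rem=11, I/O yield, promote→Q0. Q0=[P5,P3,P4] Q1=[P1,P2] Q2=[]
t=11-14: P5@Q0 runs 3, rem=11, quantum used, demote→Q1. Q0=[P3,P4] Q1=[P1,P2,P5] Q2=[]
t=14-17: P3@Q0 runs 3, rem=8, I/O yield, promote→Q0. Q0=[P4,P3] Q1=[P1,P2,P5] Q2=[]
t=17-19: P4@Q0 runs 2, rem=9, I/O yield, promote→Q0. Q0=[P3,P4] Q1=[P1,P2,P5] Q2=[]
t=19-22: P3@Q0 runs 3, rem=5, I/O yield, promote→Q0. Q0=[P4,P3] Q1=[P1,P2,P5] Q2=[]
t=22-24: P4@Q0 runs 2, rem=7, I/O yield, promote→Q0. Q0=[P3,P4] Q1=[P1,P2,P5] Q2=[]
t=24-27: P3@Q0 runs 3, rem=2, I/O yield, promote→Q0. Q0=[P4,P3] Q1=[P1,P2,P5] Q2=[]
t=27-29: P4@Q0 runs 2, rem=5, I/O yield, promote→Q0. Q0=[P3,P4] Q1=[P1,P2,P5] Q2=[]
t=29-31: P3@Q0 runs 2, rem=0, completes. Q0=[P4] Q1=[P1,P2,P5] Q2=[]
t=31-33: P4@Q0 runs 2, rem=3, I/O yield, promote→Q0. Q0=[P4] Q1=[P1,P2,P5] Q2=[]
t=33-35: P4@Q0 runs 2, rem=1, I/O yield, promote→Q0. Q0=[P4] Q1=[P1,P2,P5] Q2=[]
t=35-36: P4@Q0 runs 1, rem=0, completes. Q0=[] Q1=[P1,P2,P5] Q2=[]
t=36-40: P1@Q1 runs 4, rem=5, quantum used, demote→Q2. Q0=[] Q1=[P2,P5] Q2=[P1]
t=40-44: P2@Q1 runs 4, rem=6, quantum used, demote→Q2. Q0=[] Q1=[P5] Q2=[P1,P2]
t=44-48: P5@Q1 runs 4, rem=7, quantum used, demote→Q2. Q0=[] Q1=[] Q2=[P1,P2,P5]
t=48-53: P1@Q2 runs 5, rem=0, completes. Q0=[] Q1=[] Q2=[P2,P5]
t=53-59: P2@Q2 runs 6, rem=0, completes. Q0=[] Q1=[] Q2=[P5]
t=59-66: P5@Q2 runs 7, rem=0, completes. Q0=[] Q1=[] Q2=[]

Answer: P1(0-3) P2(3-6) P3(6-9) P4(9-11) P5(11-14) P3(14-17) P4(17-19) P3(19-22) P4(22-24) P3(24-27) P4(27-29) P3(29-31) P4(31-33) P4(33-35) P4(35-36) P1(36-40) P2(40-44) P5(44-48) P1(48-53) P2(53-59) P5(59-66)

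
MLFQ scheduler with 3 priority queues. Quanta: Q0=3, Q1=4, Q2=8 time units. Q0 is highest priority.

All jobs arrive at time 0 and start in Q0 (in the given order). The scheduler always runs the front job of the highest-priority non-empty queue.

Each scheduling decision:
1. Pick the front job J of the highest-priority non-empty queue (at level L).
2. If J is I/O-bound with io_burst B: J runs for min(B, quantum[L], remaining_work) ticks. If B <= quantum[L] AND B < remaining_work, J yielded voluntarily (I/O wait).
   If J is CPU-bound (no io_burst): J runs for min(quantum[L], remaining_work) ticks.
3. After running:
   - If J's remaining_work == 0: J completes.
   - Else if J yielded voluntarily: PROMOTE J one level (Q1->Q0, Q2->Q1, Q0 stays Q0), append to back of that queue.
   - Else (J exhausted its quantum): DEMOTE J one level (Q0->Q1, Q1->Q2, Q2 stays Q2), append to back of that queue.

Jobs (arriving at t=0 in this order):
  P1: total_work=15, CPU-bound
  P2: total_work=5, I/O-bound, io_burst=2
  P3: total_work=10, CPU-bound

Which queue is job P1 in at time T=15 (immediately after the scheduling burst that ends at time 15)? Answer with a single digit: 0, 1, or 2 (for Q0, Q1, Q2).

t=0-3: P1@Q0 runs 3, rem=12, quantum used, demote→Q1. Q0=[P2,P3] Q1=[P1] Q2=[]
t=3-5: P2@Q0 runs 2, rem=3, I/O yield, promote→Q0. Q0=[P3,P2] Q1=[P1] Q2=[]
t=5-8: P3@Q0 runs 3, rem=7, quantum used, demote→Q1. Q0=[P2] Q1=[P1,P3] Q2=[]
t=8-10: P2@Q0 runs 2, rem=1, I/O yield, promote→Q0. Q0=[P2] Q1=[P1,P3] Q2=[]
t=10-11: P2@Q0 runs 1, rem=0, completes. Q0=[] Q1=[P1,P3] Q2=[]
t=11-15: P1@Q1 runs 4, rem=8, quantum used, demote→Q2. Q0=[] Q1=[P3] Q2=[P1]
t=15-19: P3@Q1 runs 4, rem=3, quantum used, demote→Q2. Q0=[] Q1=[] Q2=[P1,P3]
t=19-27: P1@Q2 runs 8, rem=0, completes. Q0=[] Q1=[] Q2=[P3]
t=27-30: P3@Q2 runs 3, rem=0, completes. Q0=[] Q1=[] Q2=[]

Answer: 2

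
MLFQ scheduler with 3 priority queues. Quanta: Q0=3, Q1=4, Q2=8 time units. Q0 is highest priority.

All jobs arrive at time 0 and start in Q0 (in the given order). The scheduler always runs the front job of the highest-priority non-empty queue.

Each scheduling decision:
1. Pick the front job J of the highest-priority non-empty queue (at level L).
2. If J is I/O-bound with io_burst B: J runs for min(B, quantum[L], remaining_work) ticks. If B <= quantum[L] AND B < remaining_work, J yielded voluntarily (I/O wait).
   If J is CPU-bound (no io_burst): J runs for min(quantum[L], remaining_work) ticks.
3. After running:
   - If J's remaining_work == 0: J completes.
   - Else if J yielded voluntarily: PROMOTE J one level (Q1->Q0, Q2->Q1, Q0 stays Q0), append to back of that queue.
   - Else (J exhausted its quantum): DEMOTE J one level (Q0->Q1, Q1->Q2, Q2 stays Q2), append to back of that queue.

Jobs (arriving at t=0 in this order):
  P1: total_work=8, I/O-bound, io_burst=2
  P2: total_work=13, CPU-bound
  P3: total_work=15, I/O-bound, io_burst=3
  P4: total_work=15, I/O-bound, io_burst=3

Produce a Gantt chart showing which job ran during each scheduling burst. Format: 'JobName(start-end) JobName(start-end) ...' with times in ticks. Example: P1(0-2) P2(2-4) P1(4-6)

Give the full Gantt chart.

Answer: P1(0-2) P2(2-5) P3(5-8) P4(8-11) P1(11-13) P3(13-16) P4(16-19) P1(19-21) P3(21-24) P4(24-27) P1(27-29) P3(29-32) P4(32-35) P3(35-38) P4(38-41) P2(41-45) P2(45-51)

Derivation:
t=0-2: P1@Q0 runs 2, rem=6, I/O yield, promote→Q0. Q0=[P2,P3,P4,P1] Q1=[] Q2=[]
t=2-5: P2@Q0 runs 3, rem=10, quantum used, demote→Q1. Q0=[P3,P4,P1] Q1=[P2] Q2=[]
t=5-8: P3@Q0 runs 3, rem=12, I/O yield, promote→Q0. Q0=[P4,P1,P3] Q1=[P2] Q2=[]
t=8-11: P4@Q0 runs 3, rem=12, I/O yield, promote→Q0. Q0=[P1,P3,P4] Q1=[P2] Q2=[]
t=11-13: P1@Q0 runs 2, rem=4, I/O yield, promote→Q0. Q0=[P3,P4,P1] Q1=[P2] Q2=[]
t=13-16: P3@Q0 runs 3, rem=9, I/O yield, promote→Q0. Q0=[P4,P1,P3] Q1=[P2] Q2=[]
t=16-19: P4@Q0 runs 3, rem=9, I/O yield, promote→Q0. Q0=[P1,P3,P4] Q1=[P2] Q2=[]
t=19-21: P1@Q0 runs 2, rem=2, I/O yield, promote→Q0. Q0=[P3,P4,P1] Q1=[P2] Q2=[]
t=21-24: P3@Q0 runs 3, rem=6, I/O yield, promote→Q0. Q0=[P4,P1,P3] Q1=[P2] Q2=[]
t=24-27: P4@Q0 runs 3, rem=6, I/O yield, promote→Q0. Q0=[P1,P3,P4] Q1=[P2] Q2=[]
t=27-29: P1@Q0 runs 2, rem=0, completes. Q0=[P3,P4] Q1=[P2] Q2=[]
t=29-32: P3@Q0 runs 3, rem=3, I/O yield, promote→Q0. Q0=[P4,P3] Q1=[P2] Q2=[]
t=32-35: P4@Q0 runs 3, rem=3, I/O yield, promote→Q0. Q0=[P3,P4] Q1=[P2] Q2=[]
t=35-38: P3@Q0 runs 3, rem=0, completes. Q0=[P4] Q1=[P2] Q2=[]
t=38-41: P4@Q0 runs 3, rem=0, completes. Q0=[] Q1=[P2] Q2=[]
t=41-45: P2@Q1 runs 4, rem=6, quantum used, demote→Q2. Q0=[] Q1=[] Q2=[P2]
t=45-51: P2@Q2 runs 6, rem=0, completes. Q0=[] Q1=[] Q2=[]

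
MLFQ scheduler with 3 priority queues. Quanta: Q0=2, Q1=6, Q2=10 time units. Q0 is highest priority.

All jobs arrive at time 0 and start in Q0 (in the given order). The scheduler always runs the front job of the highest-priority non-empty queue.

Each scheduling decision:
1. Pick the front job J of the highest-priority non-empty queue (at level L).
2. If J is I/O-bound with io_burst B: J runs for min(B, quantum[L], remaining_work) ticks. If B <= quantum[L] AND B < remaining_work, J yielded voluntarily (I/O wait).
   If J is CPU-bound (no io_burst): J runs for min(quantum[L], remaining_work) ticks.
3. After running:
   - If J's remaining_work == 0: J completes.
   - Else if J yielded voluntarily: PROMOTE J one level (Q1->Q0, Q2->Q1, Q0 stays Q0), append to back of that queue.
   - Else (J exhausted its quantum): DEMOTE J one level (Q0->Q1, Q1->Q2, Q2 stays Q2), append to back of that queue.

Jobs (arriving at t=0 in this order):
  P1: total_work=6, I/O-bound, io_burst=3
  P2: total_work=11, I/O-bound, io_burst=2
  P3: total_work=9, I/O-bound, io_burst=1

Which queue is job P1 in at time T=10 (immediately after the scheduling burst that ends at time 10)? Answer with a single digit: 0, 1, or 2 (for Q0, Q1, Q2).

Answer: 1

Derivation:
t=0-2: P1@Q0 runs 2, rem=4, quantum used, demote→Q1. Q0=[P2,P3] Q1=[P1] Q2=[]
t=2-4: P2@Q0 runs 2, rem=9, I/O yield, promote→Q0. Q0=[P3,P2] Q1=[P1] Q2=[]
t=4-5: P3@Q0 runs 1, rem=8, I/O yield, promote→Q0. Q0=[P2,P3] Q1=[P1] Q2=[]
t=5-7: P2@Q0 runs 2, rem=7, I/O yield, promote→Q0. Q0=[P3,P2] Q1=[P1] Q2=[]
t=7-8: P3@Q0 runs 1, rem=7, I/O yield, promote→Q0. Q0=[P2,P3] Q1=[P1] Q2=[]
t=8-10: P2@Q0 runs 2, rem=5, I/O yield, promote→Q0. Q0=[P3,P2] Q1=[P1] Q2=[]
t=10-11: P3@Q0 runs 1, rem=6, I/O yield, promote→Q0. Q0=[P2,P3] Q1=[P1] Q2=[]
t=11-13: P2@Q0 runs 2, rem=3, I/O yield, promote→Q0. Q0=[P3,P2] Q1=[P1] Q2=[]
t=13-14: P3@Q0 runs 1, rem=5, I/O yield, promote→Q0. Q0=[P2,P3] Q1=[P1] Q2=[]
t=14-16: P2@Q0 runs 2, rem=1, I/O yield, promote→Q0. Q0=[P3,P2] Q1=[P1] Q2=[]
t=16-17: P3@Q0 runs 1, rem=4, I/O yield, promote→Q0. Q0=[P2,P3] Q1=[P1] Q2=[]
t=17-18: P2@Q0 runs 1, rem=0, completes. Q0=[P3] Q1=[P1] Q2=[]
t=18-19: P3@Q0 runs 1, rem=3, I/O yield, promote→Q0. Q0=[P3] Q1=[P1] Q2=[]
t=19-20: P3@Q0 runs 1, rem=2, I/O yield, promote→Q0. Q0=[P3] Q1=[P1] Q2=[]
t=20-21: P3@Q0 runs 1, rem=1, I/O yield, promote→Q0. Q0=[P3] Q1=[P1] Q2=[]
t=21-22: P3@Q0 runs 1, rem=0, completes. Q0=[] Q1=[P1] Q2=[]
t=22-25: P1@Q1 runs 3, rem=1, I/O yield, promote→Q0. Q0=[P1] Q1=[] Q2=[]
t=25-26: P1@Q0 runs 1, rem=0, completes. Q0=[] Q1=[] Q2=[]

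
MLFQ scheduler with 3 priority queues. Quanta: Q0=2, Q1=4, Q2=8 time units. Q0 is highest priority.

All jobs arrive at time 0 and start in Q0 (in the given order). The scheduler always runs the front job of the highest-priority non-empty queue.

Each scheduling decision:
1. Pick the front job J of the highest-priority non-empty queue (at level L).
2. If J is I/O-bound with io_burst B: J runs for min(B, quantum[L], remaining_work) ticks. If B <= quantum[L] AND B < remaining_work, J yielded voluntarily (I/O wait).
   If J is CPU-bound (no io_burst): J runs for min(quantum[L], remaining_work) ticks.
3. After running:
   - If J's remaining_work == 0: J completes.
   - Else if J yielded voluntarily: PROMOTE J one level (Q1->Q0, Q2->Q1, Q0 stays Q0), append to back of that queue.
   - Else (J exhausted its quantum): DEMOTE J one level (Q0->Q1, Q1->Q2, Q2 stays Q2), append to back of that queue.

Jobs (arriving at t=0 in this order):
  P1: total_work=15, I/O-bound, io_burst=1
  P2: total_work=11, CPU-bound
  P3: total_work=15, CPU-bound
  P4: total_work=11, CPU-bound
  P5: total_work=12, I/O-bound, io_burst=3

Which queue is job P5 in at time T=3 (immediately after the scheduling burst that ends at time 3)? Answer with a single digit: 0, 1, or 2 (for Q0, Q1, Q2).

t=0-1: P1@Q0 runs 1, rem=14, I/O yield, promote→Q0. Q0=[P2,P3,P4,P5,P1] Q1=[] Q2=[]
t=1-3: P2@Q0 runs 2, rem=9, quantum used, demote→Q1. Q0=[P3,P4,P5,P1] Q1=[P2] Q2=[]
t=3-5: P3@Q0 runs 2, rem=13, quantum used, demote→Q1. Q0=[P4,P5,P1] Q1=[P2,P3] Q2=[]
t=5-7: P4@Q0 runs 2, rem=9, quantum used, demote→Q1. Q0=[P5,P1] Q1=[P2,P3,P4] Q2=[]
t=7-9: P5@Q0 runs 2, rem=10, quantum used, demote→Q1. Q0=[P1] Q1=[P2,P3,P4,P5] Q2=[]
t=9-10: P1@Q0 runs 1, rem=13, I/O yield, promote→Q0. Q0=[P1] Q1=[P2,P3,P4,P5] Q2=[]
t=10-11: P1@Q0 runs 1, rem=12, I/O yield, promote→Q0. Q0=[P1] Q1=[P2,P3,P4,P5] Q2=[]
t=11-12: P1@Q0 runs 1, rem=11, I/O yield, promote→Q0. Q0=[P1] Q1=[P2,P3,P4,P5] Q2=[]
t=12-13: P1@Q0 runs 1, rem=10, I/O yield, promote→Q0. Q0=[P1] Q1=[P2,P3,P4,P5] Q2=[]
t=13-14: P1@Q0 runs 1, rem=9, I/O yield, promote→Q0. Q0=[P1] Q1=[P2,P3,P4,P5] Q2=[]
t=14-15: P1@Q0 runs 1, rem=8, I/O yield, promote→Q0. Q0=[P1] Q1=[P2,P3,P4,P5] Q2=[]
t=15-16: P1@Q0 runs 1, rem=7, I/O yield, promote→Q0. Q0=[P1] Q1=[P2,P3,P4,P5] Q2=[]
t=16-17: P1@Q0 runs 1, rem=6, I/O yield, promote→Q0. Q0=[P1] Q1=[P2,P3,P4,P5] Q2=[]
t=17-18: P1@Q0 runs 1, rem=5, I/O yield, promote→Q0. Q0=[P1] Q1=[P2,P3,P4,P5] Q2=[]
t=18-19: P1@Q0 runs 1, rem=4, I/O yield, promote→Q0. Q0=[P1] Q1=[P2,P3,P4,P5] Q2=[]
t=19-20: P1@Q0 runs 1, rem=3, I/O yield, promote→Q0. Q0=[P1] Q1=[P2,P3,P4,P5] Q2=[]
t=20-21: P1@Q0 runs 1, rem=2, I/O yield, promote→Q0. Q0=[P1] Q1=[P2,P3,P4,P5] Q2=[]
t=21-22: P1@Q0 runs 1, rem=1, I/O yield, promote→Q0. Q0=[P1] Q1=[P2,P3,P4,P5] Q2=[]
t=22-23: P1@Q0 runs 1, rem=0, completes. Q0=[] Q1=[P2,P3,P4,P5] Q2=[]
t=23-27: P2@Q1 runs 4, rem=5, quantum used, demote→Q2. Q0=[] Q1=[P3,P4,P5] Q2=[P2]
t=27-31: P3@Q1 runs 4, rem=9, quantum used, demote→Q2. Q0=[] Q1=[P4,P5] Q2=[P2,P3]
t=31-35: P4@Q1 runs 4, rem=5, quantum used, demote→Q2. Q0=[] Q1=[P5] Q2=[P2,P3,P4]
t=35-38: P5@Q1 runs 3, rem=7, I/O yield, promote→Q0. Q0=[P5] Q1=[] Q2=[P2,P3,P4]
t=38-40: P5@Q0 runs 2, rem=5, quantum used, demote→Q1. Q0=[] Q1=[P5] Q2=[P2,P3,P4]
t=40-43: P5@Q1 runs 3, rem=2, I/O yield, promote→Q0. Q0=[P5] Q1=[] Q2=[P2,P3,P4]
t=43-45: P5@Q0 runs 2, rem=0, completes. Q0=[] Q1=[] Q2=[P2,P3,P4]
t=45-50: P2@Q2 runs 5, rem=0, completes. Q0=[] Q1=[] Q2=[P3,P4]
t=50-58: P3@Q2 runs 8, rem=1, quantum used, demote→Q2. Q0=[] Q1=[] Q2=[P4,P3]
t=58-63: P4@Q2 runs 5, rem=0, completes. Q0=[] Q1=[] Q2=[P3]
t=63-64: P3@Q2 runs 1, rem=0, completes. Q0=[] Q1=[] Q2=[]

Answer: 0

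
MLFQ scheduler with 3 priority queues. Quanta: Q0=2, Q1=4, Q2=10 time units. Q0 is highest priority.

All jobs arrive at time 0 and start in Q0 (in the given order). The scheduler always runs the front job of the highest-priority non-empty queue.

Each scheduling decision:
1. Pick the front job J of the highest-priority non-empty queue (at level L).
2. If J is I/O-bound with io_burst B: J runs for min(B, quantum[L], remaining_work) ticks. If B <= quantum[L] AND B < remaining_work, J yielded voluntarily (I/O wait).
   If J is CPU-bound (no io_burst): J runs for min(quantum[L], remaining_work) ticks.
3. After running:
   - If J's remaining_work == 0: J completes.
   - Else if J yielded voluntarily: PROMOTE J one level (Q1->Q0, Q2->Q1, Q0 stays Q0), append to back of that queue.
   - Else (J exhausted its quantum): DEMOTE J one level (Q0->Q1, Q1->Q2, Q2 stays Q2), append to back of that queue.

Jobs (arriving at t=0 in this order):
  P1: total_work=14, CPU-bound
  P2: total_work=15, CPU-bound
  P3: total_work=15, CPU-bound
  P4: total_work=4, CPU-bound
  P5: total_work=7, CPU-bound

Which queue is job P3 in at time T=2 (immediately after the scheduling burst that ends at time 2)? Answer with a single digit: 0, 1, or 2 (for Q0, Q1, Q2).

t=0-2: P1@Q0 runs 2, rem=12, quantum used, demote→Q1. Q0=[P2,P3,P4,P5] Q1=[P1] Q2=[]
t=2-4: P2@Q0 runs 2, rem=13, quantum used, demote→Q1. Q0=[P3,P4,P5] Q1=[P1,P2] Q2=[]
t=4-6: P3@Q0 runs 2, rem=13, quantum used, demote→Q1. Q0=[P4,P5] Q1=[P1,P2,P3] Q2=[]
t=6-8: P4@Q0 runs 2, rem=2, quantum used, demote→Q1. Q0=[P5] Q1=[P1,P2,P3,P4] Q2=[]
t=8-10: P5@Q0 runs 2, rem=5, quantum used, demote→Q1. Q0=[] Q1=[P1,P2,P3,P4,P5] Q2=[]
t=10-14: P1@Q1 runs 4, rem=8, quantum used, demote→Q2. Q0=[] Q1=[P2,P3,P4,P5] Q2=[P1]
t=14-18: P2@Q1 runs 4, rem=9, quantum used, demote→Q2. Q0=[] Q1=[P3,P4,P5] Q2=[P1,P2]
t=18-22: P3@Q1 runs 4, rem=9, quantum used, demote→Q2. Q0=[] Q1=[P4,P5] Q2=[P1,P2,P3]
t=22-24: P4@Q1 runs 2, rem=0, completes. Q0=[] Q1=[P5] Q2=[P1,P2,P3]
t=24-28: P5@Q1 runs 4, rem=1, quantum used, demote→Q2. Q0=[] Q1=[] Q2=[P1,P2,P3,P5]
t=28-36: P1@Q2 runs 8, rem=0, completes. Q0=[] Q1=[] Q2=[P2,P3,P5]
t=36-45: P2@Q2 runs 9, rem=0, completes. Q0=[] Q1=[] Q2=[P3,P5]
t=45-54: P3@Q2 runs 9, rem=0, completes. Q0=[] Q1=[] Q2=[P5]
t=54-55: P5@Q2 runs 1, rem=0, completes. Q0=[] Q1=[] Q2=[]

Answer: 0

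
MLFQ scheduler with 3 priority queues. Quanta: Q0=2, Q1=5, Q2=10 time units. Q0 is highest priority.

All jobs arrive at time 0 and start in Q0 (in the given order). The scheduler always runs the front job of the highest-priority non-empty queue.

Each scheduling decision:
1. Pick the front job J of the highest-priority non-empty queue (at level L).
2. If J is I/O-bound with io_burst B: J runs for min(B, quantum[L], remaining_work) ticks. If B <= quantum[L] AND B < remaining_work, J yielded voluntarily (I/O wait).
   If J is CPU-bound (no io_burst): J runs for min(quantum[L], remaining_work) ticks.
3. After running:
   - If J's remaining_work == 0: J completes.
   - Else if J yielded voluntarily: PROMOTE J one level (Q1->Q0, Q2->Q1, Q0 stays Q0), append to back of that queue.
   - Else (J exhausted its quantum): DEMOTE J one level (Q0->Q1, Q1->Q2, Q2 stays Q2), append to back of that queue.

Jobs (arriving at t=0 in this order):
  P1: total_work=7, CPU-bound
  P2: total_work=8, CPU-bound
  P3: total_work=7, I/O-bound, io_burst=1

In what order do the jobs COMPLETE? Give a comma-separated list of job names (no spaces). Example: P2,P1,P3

t=0-2: P1@Q0 runs 2, rem=5, quantum used, demote→Q1. Q0=[P2,P3] Q1=[P1] Q2=[]
t=2-4: P2@Q0 runs 2, rem=6, quantum used, demote→Q1. Q0=[P3] Q1=[P1,P2] Q2=[]
t=4-5: P3@Q0 runs 1, rem=6, I/O yield, promote→Q0. Q0=[P3] Q1=[P1,P2] Q2=[]
t=5-6: P3@Q0 runs 1, rem=5, I/O yield, promote→Q0. Q0=[P3] Q1=[P1,P2] Q2=[]
t=6-7: P3@Q0 runs 1, rem=4, I/O yield, promote→Q0. Q0=[P3] Q1=[P1,P2] Q2=[]
t=7-8: P3@Q0 runs 1, rem=3, I/O yield, promote→Q0. Q0=[P3] Q1=[P1,P2] Q2=[]
t=8-9: P3@Q0 runs 1, rem=2, I/O yield, promote→Q0. Q0=[P3] Q1=[P1,P2] Q2=[]
t=9-10: P3@Q0 runs 1, rem=1, I/O yield, promote→Q0. Q0=[P3] Q1=[P1,P2] Q2=[]
t=10-11: P3@Q0 runs 1, rem=0, completes. Q0=[] Q1=[P1,P2] Q2=[]
t=11-16: P1@Q1 runs 5, rem=0, completes. Q0=[] Q1=[P2] Q2=[]
t=16-21: P2@Q1 runs 5, rem=1, quantum used, demote→Q2. Q0=[] Q1=[] Q2=[P2]
t=21-22: P2@Q2 runs 1, rem=0, completes. Q0=[] Q1=[] Q2=[]

Answer: P3,P1,P2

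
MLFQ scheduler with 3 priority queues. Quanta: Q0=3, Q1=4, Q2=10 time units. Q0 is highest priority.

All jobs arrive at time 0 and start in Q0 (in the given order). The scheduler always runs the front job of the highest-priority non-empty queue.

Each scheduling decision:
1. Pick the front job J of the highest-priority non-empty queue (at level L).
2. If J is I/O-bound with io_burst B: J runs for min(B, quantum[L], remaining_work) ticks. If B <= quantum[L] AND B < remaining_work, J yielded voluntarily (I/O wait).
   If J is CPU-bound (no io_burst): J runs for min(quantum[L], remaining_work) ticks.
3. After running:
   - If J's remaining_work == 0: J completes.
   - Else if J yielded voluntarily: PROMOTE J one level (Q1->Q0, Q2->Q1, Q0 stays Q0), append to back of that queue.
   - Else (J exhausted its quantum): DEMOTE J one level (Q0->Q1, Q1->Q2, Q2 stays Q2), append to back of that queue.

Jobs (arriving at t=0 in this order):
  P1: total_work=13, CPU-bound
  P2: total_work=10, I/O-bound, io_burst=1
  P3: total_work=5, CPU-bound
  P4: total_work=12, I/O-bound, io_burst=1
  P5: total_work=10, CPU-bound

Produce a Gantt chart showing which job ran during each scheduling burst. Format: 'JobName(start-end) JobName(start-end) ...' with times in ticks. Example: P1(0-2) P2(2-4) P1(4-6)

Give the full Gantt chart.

Answer: P1(0-3) P2(3-4) P3(4-7) P4(7-8) P5(8-11) P2(11-12) P4(12-13) P2(13-14) P4(14-15) P2(15-16) P4(16-17) P2(17-18) P4(18-19) P2(19-20) P4(20-21) P2(21-22) P4(22-23) P2(23-24) P4(24-25) P2(25-26) P4(26-27) P2(27-28) P4(28-29) P4(29-30) P4(30-31) P1(31-35) P3(35-37) P5(37-41) P1(41-47) P5(47-50)

Derivation:
t=0-3: P1@Q0 runs 3, rem=10, quantum used, demote→Q1. Q0=[P2,P3,P4,P5] Q1=[P1] Q2=[]
t=3-4: P2@Q0 runs 1, rem=9, I/O yield, promote→Q0. Q0=[P3,P4,P5,P2] Q1=[P1] Q2=[]
t=4-7: P3@Q0 runs 3, rem=2, quantum used, demote→Q1. Q0=[P4,P5,P2] Q1=[P1,P3] Q2=[]
t=7-8: P4@Q0 runs 1, rem=11, I/O yield, promote→Q0. Q0=[P5,P2,P4] Q1=[P1,P3] Q2=[]
t=8-11: P5@Q0 runs 3, rem=7, quantum used, demote→Q1. Q0=[P2,P4] Q1=[P1,P3,P5] Q2=[]
t=11-12: P2@Q0 runs 1, rem=8, I/O yield, promote→Q0. Q0=[P4,P2] Q1=[P1,P3,P5] Q2=[]
t=12-13: P4@Q0 runs 1, rem=10, I/O yield, promote→Q0. Q0=[P2,P4] Q1=[P1,P3,P5] Q2=[]
t=13-14: P2@Q0 runs 1, rem=7, I/O yield, promote→Q0. Q0=[P4,P2] Q1=[P1,P3,P5] Q2=[]
t=14-15: P4@Q0 runs 1, rem=9, I/O yield, promote→Q0. Q0=[P2,P4] Q1=[P1,P3,P5] Q2=[]
t=15-16: P2@Q0 runs 1, rem=6, I/O yield, promote→Q0. Q0=[P4,P2] Q1=[P1,P3,P5] Q2=[]
t=16-17: P4@Q0 runs 1, rem=8, I/O yield, promote→Q0. Q0=[P2,P4] Q1=[P1,P3,P5] Q2=[]
t=17-18: P2@Q0 runs 1, rem=5, I/O yield, promote→Q0. Q0=[P4,P2] Q1=[P1,P3,P5] Q2=[]
t=18-19: P4@Q0 runs 1, rem=7, I/O yield, promote→Q0. Q0=[P2,P4] Q1=[P1,P3,P5] Q2=[]
t=19-20: P2@Q0 runs 1, rem=4, I/O yield, promote→Q0. Q0=[P4,P2] Q1=[P1,P3,P5] Q2=[]
t=20-21: P4@Q0 runs 1, rem=6, I/O yield, promote→Q0. Q0=[P2,P4] Q1=[P1,P3,P5] Q2=[]
t=21-22: P2@Q0 runs 1, rem=3, I/O yield, promote→Q0. Q0=[P4,P2] Q1=[P1,P3,P5] Q2=[]
t=22-23: P4@Q0 runs 1, rem=5, I/O yield, promote→Q0. Q0=[P2,P4] Q1=[P1,P3,P5] Q2=[]
t=23-24: P2@Q0 runs 1, rem=2, I/O yield, promote→Q0. Q0=[P4,P2] Q1=[P1,P3,P5] Q2=[]
t=24-25: P4@Q0 runs 1, rem=4, I/O yield, promote→Q0. Q0=[P2,P4] Q1=[P1,P3,P5] Q2=[]
t=25-26: P2@Q0 runs 1, rem=1, I/O yield, promote→Q0. Q0=[P4,P2] Q1=[P1,P3,P5] Q2=[]
t=26-27: P4@Q0 runs 1, rem=3, I/O yield, promote→Q0. Q0=[P2,P4] Q1=[P1,P3,P5] Q2=[]
t=27-28: P2@Q0 runs 1, rem=0, completes. Q0=[P4] Q1=[P1,P3,P5] Q2=[]
t=28-29: P4@Q0 runs 1, rem=2, I/O yield, promote→Q0. Q0=[P4] Q1=[P1,P3,P5] Q2=[]
t=29-30: P4@Q0 runs 1, rem=1, I/O yield, promote→Q0. Q0=[P4] Q1=[P1,P3,P5] Q2=[]
t=30-31: P4@Q0 runs 1, rem=0, completes. Q0=[] Q1=[P1,P3,P5] Q2=[]
t=31-35: P1@Q1 runs 4, rem=6, quantum used, demote→Q2. Q0=[] Q1=[P3,P5] Q2=[P1]
t=35-37: P3@Q1 runs 2, rem=0, completes. Q0=[] Q1=[P5] Q2=[P1]
t=37-41: P5@Q1 runs 4, rem=3, quantum used, demote→Q2. Q0=[] Q1=[] Q2=[P1,P5]
t=41-47: P1@Q2 runs 6, rem=0, completes. Q0=[] Q1=[] Q2=[P5]
t=47-50: P5@Q2 runs 3, rem=0, completes. Q0=[] Q1=[] Q2=[]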